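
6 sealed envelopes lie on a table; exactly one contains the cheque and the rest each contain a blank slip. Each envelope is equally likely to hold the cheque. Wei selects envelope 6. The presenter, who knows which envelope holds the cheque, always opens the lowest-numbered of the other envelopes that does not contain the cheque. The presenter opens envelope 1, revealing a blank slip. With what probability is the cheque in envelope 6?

Apply Bayes' rule, conditioning on where the cheque actually is.
If it is in envelope 1 (prior 1/6): the presenter opened envelope 1, so this case is ruled out; weight (1/6)·0 = 0.
If it is in any of envelopes 2, 3, 4, 5, and 6 (prior 1/6 each): envelope 1 is the lowest-numbered option available, probability 1; weight (1/6)·1 = 1/6 each.
The weights sum to 5/6.
So P(the cheque in envelope 6 | the presenter opened envelope 1) = (1/6) / (5/6) = 1/5.

1/5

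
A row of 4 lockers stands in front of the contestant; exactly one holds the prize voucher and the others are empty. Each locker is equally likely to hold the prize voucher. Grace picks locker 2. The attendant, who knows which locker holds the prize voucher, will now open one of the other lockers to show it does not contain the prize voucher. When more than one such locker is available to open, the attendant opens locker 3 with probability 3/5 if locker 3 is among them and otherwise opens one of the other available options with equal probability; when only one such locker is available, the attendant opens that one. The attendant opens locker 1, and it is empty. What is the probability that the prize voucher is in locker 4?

4/11

Apply Bayes' rule, conditioning on where the prize voucher actually is.
If it is in locker 1 (prior 1/4): the attendant opened locker 1, so this case is ruled out; weight (1/4)·0 = 0.
If it is in locker 2 (prior 1/4): locker 3 is available but not opened; locker 1 gets probability (1 − 3/5)/2 = 1/5; weight (1/4)·(1/5) = 1/20.
If it is in locker 3 (prior 1/4): locker 3 holds the prize so is unavailable; the attendant chooses uniformly among the 2 others, probability 1/2; weight (1/4)·(1/2) = 1/8.
If it is in locker 4 (prior 1/4): locker 3 is available but not opened, probability 2/5; weight (1/4)·(2/5) = 1/10.
The weights sum to 11/40.
So P(the prize voucher in locker 4 | the attendant opened locker 1) = (1/10) / (11/40) = 4/11.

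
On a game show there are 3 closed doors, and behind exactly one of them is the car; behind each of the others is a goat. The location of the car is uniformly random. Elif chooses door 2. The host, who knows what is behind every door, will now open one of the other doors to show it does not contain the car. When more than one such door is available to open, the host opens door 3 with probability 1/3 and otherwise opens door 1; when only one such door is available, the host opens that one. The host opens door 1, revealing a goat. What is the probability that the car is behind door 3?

Apply Bayes' rule, conditioning on where the car actually is.
If it is behind door 1 (prior 1/3): the host opened door 1, so this case is ruled out; weight (1/3)·0 = 0.
If it is behind door 2 (prior 1/3): door 3 is available but not opened, probability 2/3; weight (1/3)·(2/3) = 2/9.
If it is behind door 3 (prior 1/3): only door 1 is available, probability 1; weight (1/3)·1 = 1/3.
The weights sum to 5/9.
So P(the car behind door 3 | the host opened door 1) = (1/3) / (5/9) = 3/5.

3/5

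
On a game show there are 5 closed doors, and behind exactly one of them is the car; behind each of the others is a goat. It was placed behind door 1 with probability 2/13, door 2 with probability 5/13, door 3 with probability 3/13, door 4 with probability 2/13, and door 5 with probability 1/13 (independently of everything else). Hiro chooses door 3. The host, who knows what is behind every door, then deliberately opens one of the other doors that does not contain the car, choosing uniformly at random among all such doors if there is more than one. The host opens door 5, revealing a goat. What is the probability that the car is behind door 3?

Apply Bayes' rule, conditioning on where the car actually is.
If it is behind either of doors 1 and 4 (prior 2/13 each): the host has 3 equally likely choices, so probability 1/3; weight (2/13)·(1/3) = 2/39 each.
If it is behind door 2 (prior 5/13): the host has 3 equally likely choices, so probability 1/3; weight (5/13)·(1/3) = 5/39.
If it is behind door 3 (prior 3/13): the host has 4 equally likely choices, so probability 1/4; weight (3/13)·(1/4) = 3/52.
If it is behind door 5 (prior 1/13): the host opened door 5, so this case is ruled out; weight (1/13)·0 = 0.
The weights sum to 15/52.
So P(the car behind door 3 | the host opened door 5) = (3/52) / (15/52) = 1/5.

1/5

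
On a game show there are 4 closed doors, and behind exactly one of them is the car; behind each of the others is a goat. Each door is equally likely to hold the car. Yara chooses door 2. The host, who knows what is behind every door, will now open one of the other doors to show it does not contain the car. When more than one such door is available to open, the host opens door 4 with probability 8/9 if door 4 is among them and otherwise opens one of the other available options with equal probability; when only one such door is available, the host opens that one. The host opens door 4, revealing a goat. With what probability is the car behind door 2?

Apply Bayes' rule, conditioning on where the car actually is.
If it is behind any of doors 1, 2, and 3 (prior 1/4 each): door 4 is available, opened with probability 8/9; weight (1/4)·(8/9) = 2/9 each.
If it is behind door 4 (prior 1/4): the host opened door 4, so this case is ruled out; weight (1/4)·0 = 0.
The weights sum to 2/3.
So P(the car behind door 2 | the host opened door 4) = (2/9) / (2/3) = 1/3.

1/3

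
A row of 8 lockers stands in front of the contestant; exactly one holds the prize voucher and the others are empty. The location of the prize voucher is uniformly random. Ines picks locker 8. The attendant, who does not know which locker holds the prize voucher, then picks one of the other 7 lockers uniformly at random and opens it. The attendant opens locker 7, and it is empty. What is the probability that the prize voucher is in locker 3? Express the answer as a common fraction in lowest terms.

1/7

Consider each possible location of the prize voucher in turn.
If it is in any of lockers 1, 2, 3, 4, 5, 6, and 8 (prior 1/8 each): the attendant picks locker 7 with probability 1/7 regardless, and it is not the prize; weight (1/8)·(1/7) = 1/56 each.
If it is in locker 7 (prior 1/8): the attendant opened locker 7, so this case is ruled out; weight (1/8)·0 = 0.
The weights sum to 1/8.
So P(the prize voucher in locker 3 | the attendant opened locker 7) = (1/56) / (1/8) = 1/7.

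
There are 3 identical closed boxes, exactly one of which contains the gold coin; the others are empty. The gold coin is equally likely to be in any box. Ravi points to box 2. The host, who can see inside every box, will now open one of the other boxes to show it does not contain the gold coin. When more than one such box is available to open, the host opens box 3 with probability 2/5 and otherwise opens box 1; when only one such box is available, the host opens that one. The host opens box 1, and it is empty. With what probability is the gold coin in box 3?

5/8

Condition on the true location of the gold coin.
If it is in box 1 (prior 1/3): the host opened box 1, so this case is ruled out; weight (1/3)·0 = 0.
If it is in box 2 (prior 1/3): box 3 is available but not opened, probability 3/5; weight (1/3)·(3/5) = 1/5.
If it is in box 3 (prior 1/3): only box 1 is available, probability 1; weight (1/3)·1 = 1/3.
The weights sum to 8/15.
So P(the gold coin in box 3 | the host opened box 1) = (1/3) / (8/15) = 5/8.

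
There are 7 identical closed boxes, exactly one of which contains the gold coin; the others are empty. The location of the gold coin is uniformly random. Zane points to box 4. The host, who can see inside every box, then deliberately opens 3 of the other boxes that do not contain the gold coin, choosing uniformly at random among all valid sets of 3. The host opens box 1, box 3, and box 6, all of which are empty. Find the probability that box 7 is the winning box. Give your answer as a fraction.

2/7

Consider each possible location of the gold coin in turn.
If it is in any of boxes 1, 3, and 6 (prior 1/7 each): that box was opened and seen not to hold the prize — ruled out; weight (1/7)·0 = 0 each.
If it is in any of boxes 2, 5, and 7 (prior 1/7 each): the host has 10 equally likely choices, so probability 1/10; weight (1/7)·(1/10) = 1/70 each.
If it is in box 4 (prior 1/7): the host has 20 equally likely choices, so probability 1/20; weight (1/7)·(1/20) = 1/140.
The weights sum to 1/20.
So P(the gold coin in box 7 | the host opened box 1, box 3, and box 6) = (1/70) / (1/20) = 2/7.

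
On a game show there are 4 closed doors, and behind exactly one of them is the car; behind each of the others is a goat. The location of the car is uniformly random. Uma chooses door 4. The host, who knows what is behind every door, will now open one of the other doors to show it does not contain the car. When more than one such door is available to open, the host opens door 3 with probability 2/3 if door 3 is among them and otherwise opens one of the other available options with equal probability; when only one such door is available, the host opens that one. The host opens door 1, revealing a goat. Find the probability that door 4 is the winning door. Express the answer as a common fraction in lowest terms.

Apply Bayes' rule, conditioning on where the car actually is.
If it is behind door 1 (prior 1/4): the host opened door 1, so this case is ruled out; weight (1/4)·0 = 0.
If it is behind door 2 (prior 1/4): door 3 is available but not opened, probability 1/3; weight (1/4)·(1/3) = 1/12.
If it is behind door 3 (prior 1/4): door 3 holds the prize so is unavailable; the host chooses uniformly among the 2 others, probability 1/2; weight (1/4)·(1/2) = 1/8.
If it is behind door 4 (prior 1/4): door 3 is available but not opened; door 1 gets probability (1 − 2/3)/2 = 1/6; weight (1/4)·(1/6) = 1/24.
The weights sum to 1/4.
So P(the car behind door 4 | the host opened door 1) = (1/24) / (1/4) = 1/6.

1/6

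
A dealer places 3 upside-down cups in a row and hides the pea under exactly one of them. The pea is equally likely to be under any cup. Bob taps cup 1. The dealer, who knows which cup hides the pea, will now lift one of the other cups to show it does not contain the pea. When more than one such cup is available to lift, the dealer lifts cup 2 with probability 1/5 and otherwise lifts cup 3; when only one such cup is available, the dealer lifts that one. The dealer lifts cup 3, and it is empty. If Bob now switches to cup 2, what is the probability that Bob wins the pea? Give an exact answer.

Consider each possible location of the pea in turn.
If it is under cup 1 (prior 1/3): cup 2 is available but not opened, probability 4/5; weight (1/3)·(4/5) = 4/15.
If it is under cup 2 (prior 1/3): only cup 3 is available, probability 1; weight (1/3)·1 = 1/3.
If it is under cup 3 (prior 1/3): the dealer opened cup 3, so this case is ruled out; weight (1/3)·0 = 0.
The weights sum to 3/5.
So P(the pea under cup 2 | the dealer opened cup 3) = (1/3) / (3/5) = 5/9.

5/9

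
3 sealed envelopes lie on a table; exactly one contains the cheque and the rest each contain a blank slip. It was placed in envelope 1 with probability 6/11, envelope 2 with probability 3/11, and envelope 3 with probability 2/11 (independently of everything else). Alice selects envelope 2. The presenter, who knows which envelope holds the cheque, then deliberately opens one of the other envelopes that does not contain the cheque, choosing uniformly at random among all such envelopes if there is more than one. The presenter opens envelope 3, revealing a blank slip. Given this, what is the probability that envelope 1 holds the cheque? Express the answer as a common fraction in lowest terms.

4/5

Condition on the true location of the cheque.
If it is in envelope 1 (prior 6/11): the presenter has no choice, probability 1; weight (6/11)·1 = 6/11.
If it is in envelope 2 (prior 3/11): the presenter has 2 equally likely choices, so probability 1/2; weight (3/11)·(1/2) = 3/22.
If it is in envelope 3 (prior 2/11): the presenter opened envelope 3, so this case is ruled out; weight (2/11)·0 = 0.
The weights sum to 15/22.
So P(the cheque in envelope 1 | the presenter opened envelope 3) = (6/11) / (15/22) = 4/5.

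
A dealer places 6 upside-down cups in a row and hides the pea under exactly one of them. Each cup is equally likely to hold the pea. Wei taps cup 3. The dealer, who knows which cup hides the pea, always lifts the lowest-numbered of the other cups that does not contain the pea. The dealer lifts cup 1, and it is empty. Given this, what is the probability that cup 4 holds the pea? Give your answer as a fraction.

1/5

Condition on the true location of the pea.
If it is under cup 1 (prior 1/6): the dealer opened cup 1, so this case is ruled out; weight (1/6)·0 = 0.
If it is under any of cups 2, 3, 4, 5, and 6 (prior 1/6 each): cup 1 is the lowest-numbered option available, probability 1; weight (1/6)·1 = 1/6 each.
The weights sum to 5/6.
So P(the pea under cup 4 | the dealer opened cup 1) = (1/6) / (5/6) = 1/5.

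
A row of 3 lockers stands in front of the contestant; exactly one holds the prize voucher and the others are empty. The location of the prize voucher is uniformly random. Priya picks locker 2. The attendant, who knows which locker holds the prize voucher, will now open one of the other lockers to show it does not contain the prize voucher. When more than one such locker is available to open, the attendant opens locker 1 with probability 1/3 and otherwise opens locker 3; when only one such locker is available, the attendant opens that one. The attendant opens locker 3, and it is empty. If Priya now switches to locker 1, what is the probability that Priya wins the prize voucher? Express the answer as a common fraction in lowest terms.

3/5

Apply Bayes' rule, conditioning on where the prize voucher actually is.
If it is in locker 1 (prior 1/3): only locker 3 is available, probability 1; weight (1/3)·1 = 1/3.
If it is in locker 2 (prior 1/3): locker 1 is available but not opened, probability 2/3; weight (1/3)·(2/3) = 2/9.
If it is in locker 3 (prior 1/3): the attendant opened locker 3, so this case is ruled out; weight (1/3)·0 = 0.
The weights sum to 5/9.
So P(the prize voucher in locker 1 | the attendant opened locker 3) = (1/3) / (5/9) = 3/5.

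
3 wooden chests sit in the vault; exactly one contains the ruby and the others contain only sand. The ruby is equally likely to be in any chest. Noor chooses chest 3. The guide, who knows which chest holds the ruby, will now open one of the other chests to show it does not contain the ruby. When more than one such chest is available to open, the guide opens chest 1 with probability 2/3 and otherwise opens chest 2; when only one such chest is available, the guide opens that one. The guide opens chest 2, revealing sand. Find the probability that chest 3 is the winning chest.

Apply Bayes' rule, conditioning on where the ruby actually is.
If it is in chest 1 (prior 1/3): only chest 2 is available, probability 1; weight (1/3)·1 = 1/3.
If it is in chest 2 (prior 1/3): the guide opened chest 2, so this case is ruled out; weight (1/3)·0 = 0.
If it is in chest 3 (prior 1/3): chest 1 is available but not opened, probability 1/3; weight (1/3)·(1/3) = 1/9.
The weights sum to 4/9.
So P(the ruby in chest 3 | the guide opened chest 2) = (1/9) / (4/9) = 1/4.

1/4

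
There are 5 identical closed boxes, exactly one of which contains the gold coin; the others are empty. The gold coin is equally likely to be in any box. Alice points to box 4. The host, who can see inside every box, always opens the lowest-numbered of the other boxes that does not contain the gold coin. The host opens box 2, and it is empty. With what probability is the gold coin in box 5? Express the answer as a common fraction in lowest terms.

0

Consider each possible location of the gold coin in turn.
If it is in box 1 (prior 1/5): box 2 is the lowest-numbered option available, probability 1; weight (1/5)·1 = 1/5.
If it is in box 2 (prior 1/5): the host opened box 2, so this case is ruled out; weight (1/5)·0 = 0.
If it is in any of boxes 3, 4, and 5 (prior 1/5 each): the host would have opened box 1 instead, probability 0; weight (1/5)·0 = 0 each.
The weights sum to 1/5.
So P(the gold coin in box 5 | the host opened box 2) = 0 / (1/5) = 0.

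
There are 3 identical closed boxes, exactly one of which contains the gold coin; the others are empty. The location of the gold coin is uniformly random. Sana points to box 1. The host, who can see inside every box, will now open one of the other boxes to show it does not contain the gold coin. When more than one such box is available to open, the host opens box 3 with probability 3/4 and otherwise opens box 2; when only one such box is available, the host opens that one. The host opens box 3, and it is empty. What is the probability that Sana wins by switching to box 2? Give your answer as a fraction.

4/7

Consider each possible location of the gold coin in turn.
If it is in box 1 (prior 1/3): box 3 is available, opened with probability 3/4; weight (1/3)·(3/4) = 1/4.
If it is in box 2 (prior 1/3): only box 3 is available, probability 1; weight (1/3)·1 = 1/3.
If it is in box 3 (prior 1/3): the host opened box 3, so this case is ruled out; weight (1/3)·0 = 0.
The weights sum to 7/12.
So P(the gold coin in box 2 | the host opened box 3) = (1/3) / (7/12) = 4/7.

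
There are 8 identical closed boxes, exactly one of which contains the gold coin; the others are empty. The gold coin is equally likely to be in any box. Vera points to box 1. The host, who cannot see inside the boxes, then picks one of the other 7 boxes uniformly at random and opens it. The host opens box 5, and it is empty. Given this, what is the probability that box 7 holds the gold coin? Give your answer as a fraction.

Consider each possible location of the gold coin in turn.
If it is in any of boxes 1, 2, 3, 4, 6, 7, and 8 (prior 1/8 each): the host picks box 5 with probability 1/7 regardless, and it is not the prize; weight (1/8)·(1/7) = 1/56 each.
If it is in box 5 (prior 1/8): the host opened box 5, so this case is ruled out; weight (1/8)·0 = 0.
The weights sum to 1/8.
So P(the gold coin in box 7 | the host opened box 5) = (1/56) / (1/8) = 1/7.

1/7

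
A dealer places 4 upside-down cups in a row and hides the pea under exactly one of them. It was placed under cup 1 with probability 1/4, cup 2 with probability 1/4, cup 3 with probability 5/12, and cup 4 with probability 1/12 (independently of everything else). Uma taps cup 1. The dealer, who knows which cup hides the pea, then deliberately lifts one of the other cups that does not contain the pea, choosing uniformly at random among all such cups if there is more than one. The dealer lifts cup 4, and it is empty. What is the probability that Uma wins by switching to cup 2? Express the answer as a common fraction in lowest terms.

Apply Bayes' rule, conditioning on where the pea actually is.
If it is under cup 1 (prior 1/4): the dealer has 3 equally likely choices, so probability 1/3; weight (1/4)·(1/3) = 1/12.
If it is under cup 2 (prior 1/4): the dealer has 2 equally likely choices, so probability 1/2; weight (1/4)·(1/2) = 1/8.
If it is under cup 3 (prior 5/12): the dealer has 2 equally likely choices, so probability 1/2; weight (5/12)·(1/2) = 5/24.
If it is under cup 4 (prior 1/12): the dealer opened cup 4, so this case is ruled out; weight (1/12)·0 = 0.
The weights sum to 5/12.
So P(the pea under cup 2 | the dealer opened cup 4) = (1/8) / (5/12) = 3/10.

3/10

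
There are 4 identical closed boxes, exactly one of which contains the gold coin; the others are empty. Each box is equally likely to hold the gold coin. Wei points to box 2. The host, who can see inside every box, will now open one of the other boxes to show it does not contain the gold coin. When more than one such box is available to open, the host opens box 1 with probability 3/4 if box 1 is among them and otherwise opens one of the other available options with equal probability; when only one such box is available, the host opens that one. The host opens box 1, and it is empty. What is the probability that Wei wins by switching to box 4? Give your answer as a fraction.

1/3

Consider each possible location of the gold coin in turn.
If it is in box 1 (prior 1/4): the host opened box 1, so this case is ruled out; weight (1/4)·0 = 0.
If it is in any of boxes 2, 3, and 4 (prior 1/4 each): box 1 is available, opened with probability 3/4; weight (1/4)·(3/4) = 3/16 each.
The weights sum to 9/16.
So P(the gold coin in box 4 | the host opened box 1) = (3/16) / (9/16) = 1/3.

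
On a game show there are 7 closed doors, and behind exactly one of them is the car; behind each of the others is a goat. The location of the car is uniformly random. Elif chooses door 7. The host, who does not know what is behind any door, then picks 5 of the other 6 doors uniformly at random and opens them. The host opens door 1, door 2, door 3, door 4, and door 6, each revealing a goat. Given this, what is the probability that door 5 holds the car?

Apply Bayes' rule, conditioning on where the car actually is.
If it is behind any of doors 1, 2, 3, 4, and 6 (prior 1/7 each): that door was opened and seen not to hold the prize — ruled out; weight (1/7)·0 = 0 each.
If it is behind either of doors 5 and 7 (prior 1/7 each): the host picks exactly this set with probability 1/6 regardless, and none is the prize; weight (1/7)·(1/6) = 1/42 each.
The weights sum to 1/21.
So P(the car behind door 5 | the host opened door 1, door 2, door 3, door 4, and door 6) = (1/42) / (1/21) = 1/2.

1/2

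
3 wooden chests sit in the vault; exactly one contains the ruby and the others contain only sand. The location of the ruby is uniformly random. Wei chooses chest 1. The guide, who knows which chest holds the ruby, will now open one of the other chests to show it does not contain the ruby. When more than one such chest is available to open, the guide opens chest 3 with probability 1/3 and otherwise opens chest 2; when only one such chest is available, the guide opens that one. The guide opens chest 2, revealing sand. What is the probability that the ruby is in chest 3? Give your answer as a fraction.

3/5

Condition on the true location of the ruby.
If it is in chest 1 (prior 1/3): chest 3 is available but not opened, probability 2/3; weight (1/3)·(2/3) = 2/9.
If it is in chest 2 (prior 1/3): the guide opened chest 2, so this case is ruled out; weight (1/3)·0 = 0.
If it is in chest 3 (prior 1/3): only chest 2 is available, probability 1; weight (1/3)·1 = 1/3.
The weights sum to 5/9.
So P(the ruby in chest 3 | the guide opened chest 2) = (1/3) / (5/9) = 3/5.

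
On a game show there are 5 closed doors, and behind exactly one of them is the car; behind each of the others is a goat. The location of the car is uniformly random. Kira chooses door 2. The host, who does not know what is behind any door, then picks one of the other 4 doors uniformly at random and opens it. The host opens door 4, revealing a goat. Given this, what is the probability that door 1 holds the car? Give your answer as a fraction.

Condition on the true location of the car.
If it is behind any of doors 1, 2, 3, and 5 (prior 1/5 each): the host picks door 4 with probability 1/4 regardless, and it is not the prize; weight (1/5)·(1/4) = 1/20 each.
If it is behind door 4 (prior 1/5): the host opened door 4, so this case is ruled out; weight (1/5)·0 = 0.
The weights sum to 1/5.
So P(the car behind door 1 | the host opened door 4) = (1/20) / (1/5) = 1/4.

1/4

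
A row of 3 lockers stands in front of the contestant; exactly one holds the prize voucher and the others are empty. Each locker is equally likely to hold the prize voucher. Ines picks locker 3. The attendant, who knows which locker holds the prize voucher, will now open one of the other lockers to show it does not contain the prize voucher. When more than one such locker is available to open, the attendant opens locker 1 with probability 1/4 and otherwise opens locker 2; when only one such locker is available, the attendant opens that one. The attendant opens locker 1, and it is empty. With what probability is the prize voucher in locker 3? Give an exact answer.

1/5

Condition on the true location of the prize voucher.
If it is in locker 1 (prior 1/3): the attendant opened locker 1, so this case is ruled out; weight (1/3)·0 = 0.
If it is in locker 2 (prior 1/3): only locker 1 is available, probability 1; weight (1/3)·1 = 1/3.
If it is in locker 3 (prior 1/3): locker 1 is available, opened with probability 1/4; weight (1/3)·(1/4) = 1/12.
The weights sum to 5/12.
So P(the prize voucher in locker 3 | the attendant opened locker 1) = (1/12) / (5/12) = 1/5.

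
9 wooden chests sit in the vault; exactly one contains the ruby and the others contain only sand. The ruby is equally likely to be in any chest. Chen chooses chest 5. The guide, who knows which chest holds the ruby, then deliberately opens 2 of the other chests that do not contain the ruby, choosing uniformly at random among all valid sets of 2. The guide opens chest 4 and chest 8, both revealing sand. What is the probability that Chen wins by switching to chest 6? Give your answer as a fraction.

Apply Bayes' rule, conditioning on where the ruby actually is.
If it is in any of chests 1, 2, 3, 6, 7, and 9 (prior 1/9 each): the guide has 21 equally likely choices, so probability 1/21; weight (1/9)·(1/21) = 1/189 each.
If it is in either of chests 4 and 8 (prior 1/9 each): that chest was opened and seen not to hold the prize — ruled out; weight (1/9)·0 = 0 each.
If it is in chest 5 (prior 1/9): the guide has 28 equally likely choices, so probability 1/28; weight (1/9)·(1/28) = 1/252.
The weights sum to 1/28.
So P(the ruby in chest 6 | the guide opened chest 4 and chest 8) = (1/189) / (1/28) = 4/27.

4/27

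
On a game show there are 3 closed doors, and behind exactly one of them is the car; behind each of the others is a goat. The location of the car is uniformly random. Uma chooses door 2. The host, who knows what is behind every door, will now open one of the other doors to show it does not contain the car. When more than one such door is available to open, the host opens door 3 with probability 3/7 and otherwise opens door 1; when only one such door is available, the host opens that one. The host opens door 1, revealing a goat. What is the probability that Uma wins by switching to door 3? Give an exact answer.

Apply Bayes' rule, conditioning on where the car actually is.
If it is behind door 1 (prior 1/3): the host opened door 1, so this case is ruled out; weight (1/3)·0 = 0.
If it is behind door 2 (prior 1/3): door 3 is available but not opened, probability 4/7; weight (1/3)·(4/7) = 4/21.
If it is behind door 3 (prior 1/3): only door 1 is available, probability 1; weight (1/3)·1 = 1/3.
The weights sum to 11/21.
So P(the car behind door 3 | the host opened door 1) = (1/3) / (11/21) = 7/11.

7/11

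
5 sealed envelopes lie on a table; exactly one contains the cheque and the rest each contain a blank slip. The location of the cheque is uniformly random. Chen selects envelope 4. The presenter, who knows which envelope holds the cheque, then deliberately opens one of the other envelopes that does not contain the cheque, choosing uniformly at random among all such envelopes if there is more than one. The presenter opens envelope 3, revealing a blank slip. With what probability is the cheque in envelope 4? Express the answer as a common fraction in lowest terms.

1/5

Condition on the true location of the cheque.
If it is in any of envelopes 1, 2, and 5 (prior 1/5 each): the presenter has 3 equally likely choices, so probability 1/3; weight (1/5)·(1/3) = 1/15 each.
If it is in envelope 3 (prior 1/5): the presenter opened envelope 3, so this case is ruled out; weight (1/5)·0 = 0.
If it is in envelope 4 (prior 1/5): the presenter has 4 equally likely choices, so probability 1/4; weight (1/5)·(1/4) = 1/20.
The weights sum to 1/4.
So P(the cheque in envelope 4 | the presenter opened envelope 3) = (1/20) / (1/4) = 1/5.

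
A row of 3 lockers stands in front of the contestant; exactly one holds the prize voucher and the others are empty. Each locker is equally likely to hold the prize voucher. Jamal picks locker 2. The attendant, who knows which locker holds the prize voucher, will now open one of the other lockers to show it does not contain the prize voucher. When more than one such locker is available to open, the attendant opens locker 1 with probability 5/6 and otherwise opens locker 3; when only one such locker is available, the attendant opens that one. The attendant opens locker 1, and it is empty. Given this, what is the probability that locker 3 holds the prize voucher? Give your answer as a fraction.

Apply Bayes' rule, conditioning on where the prize voucher actually is.
If it is in locker 1 (prior 1/3): the attendant opened locker 1, so this case is ruled out; weight (1/3)·0 = 0.
If it is in locker 2 (prior 1/3): locker 1 is available, opened with probability 5/6; weight (1/3)·(5/6) = 5/18.
If it is in locker 3 (prior 1/3): only locker 1 is available, probability 1; weight (1/3)·1 = 1/3.
The weights sum to 11/18.
So P(the prize voucher in locker 3 | the attendant opened locker 1) = (1/3) / (11/18) = 6/11.

6/11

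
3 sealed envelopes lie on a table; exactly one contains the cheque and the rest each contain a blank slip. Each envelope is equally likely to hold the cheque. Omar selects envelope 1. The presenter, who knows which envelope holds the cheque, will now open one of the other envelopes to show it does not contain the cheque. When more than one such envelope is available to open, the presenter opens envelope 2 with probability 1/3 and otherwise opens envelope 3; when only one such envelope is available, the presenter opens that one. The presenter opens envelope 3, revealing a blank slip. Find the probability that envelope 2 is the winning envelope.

Consider each possible location of the cheque in turn.
If it is in envelope 1 (prior 1/3): envelope 2 is available but not opened, probability 2/3; weight (1/3)·(2/3) = 2/9.
If it is in envelope 2 (prior 1/3): only envelope 3 is available, probability 1; weight (1/3)·1 = 1/3.
If it is in envelope 3 (prior 1/3): the presenter opened envelope 3, so this case is ruled out; weight (1/3)·0 = 0.
The weights sum to 5/9.
So P(the cheque in envelope 2 | the presenter opened envelope 3) = (1/3) / (5/9) = 3/5.

3/5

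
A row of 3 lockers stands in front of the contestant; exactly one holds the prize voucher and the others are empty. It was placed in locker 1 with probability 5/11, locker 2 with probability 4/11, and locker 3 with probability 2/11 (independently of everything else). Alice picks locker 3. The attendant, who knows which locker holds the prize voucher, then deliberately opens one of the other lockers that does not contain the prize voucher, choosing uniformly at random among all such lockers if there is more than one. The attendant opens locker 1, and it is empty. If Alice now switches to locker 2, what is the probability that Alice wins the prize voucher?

Consider each possible location of the prize voucher in turn.
If it is in locker 1 (prior 5/11): the attendant opened locker 1, so this case is ruled out; weight (5/11)·0 = 0.
If it is in locker 2 (prior 4/11): the attendant has no choice, probability 1; weight (4/11)·1 = 4/11.
If it is in locker 3 (prior 2/11): the attendant has 2 equally likely choices, so probability 1/2; weight (2/11)·(1/2) = 1/11.
The weights sum to 5/11.
So P(the prize voucher in locker 2 | the attendant opened locker 1) = (4/11) / (5/11) = 4/5.

4/5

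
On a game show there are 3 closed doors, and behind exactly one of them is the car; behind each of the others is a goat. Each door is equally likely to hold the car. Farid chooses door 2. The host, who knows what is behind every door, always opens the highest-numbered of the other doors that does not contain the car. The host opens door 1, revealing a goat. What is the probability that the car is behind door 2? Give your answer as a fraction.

0

Consider each possible location of the car in turn.
If it is behind door 1 (prior 1/3): the host opened door 1, so this case is ruled out; weight (1/3)·0 = 0.
If it is behind door 2 (prior 1/3): the host would have opened door 3 instead, probability 0; weight (1/3)·0 = 0.
If it is behind door 3 (prior 1/3): door 1 is the highest-numbered option available, probability 1; weight (1/3)·1 = 1/3.
The weights sum to 1/3.
So P(the car behind door 2 | the host opened door 1) = 0 / (1/3) = 0.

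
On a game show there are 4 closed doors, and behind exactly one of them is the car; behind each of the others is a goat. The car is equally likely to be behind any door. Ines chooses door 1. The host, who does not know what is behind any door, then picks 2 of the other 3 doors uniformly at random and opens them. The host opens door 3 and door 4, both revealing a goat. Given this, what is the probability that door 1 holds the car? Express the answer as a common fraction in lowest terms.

1/2

Condition on the true location of the car.
If it is behind either of doors 1 and 2 (prior 1/4 each): the host picks exactly this set with probability 1/3 regardless, and none is the prize; weight (1/4)·(1/3) = 1/12 each.
If it is behind either of doors 3 and 4 (prior 1/4 each): that door was opened and seen not to hold the prize — ruled out; weight (1/4)·0 = 0 each.
The weights sum to 1/6.
So P(the car behind door 1 | the host opened door 3 and door 4) = (1/12) / (1/6) = 1/2.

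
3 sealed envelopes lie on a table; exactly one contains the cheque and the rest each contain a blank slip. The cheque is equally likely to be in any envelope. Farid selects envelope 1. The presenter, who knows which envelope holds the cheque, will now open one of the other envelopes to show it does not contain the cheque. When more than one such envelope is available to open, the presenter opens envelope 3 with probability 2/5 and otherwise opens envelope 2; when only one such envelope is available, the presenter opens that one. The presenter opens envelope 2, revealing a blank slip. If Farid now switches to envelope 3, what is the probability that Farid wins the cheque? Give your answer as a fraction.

5/8

Consider each possible location of the cheque in turn.
If it is in envelope 1 (prior 1/3): envelope 3 is available but not opened, probability 3/5; weight (1/3)·(3/5) = 1/5.
If it is in envelope 2 (prior 1/3): the presenter opened envelope 2, so this case is ruled out; weight (1/3)·0 = 0.
If it is in envelope 3 (prior 1/3): only envelope 2 is available, probability 1; weight (1/3)·1 = 1/3.
The weights sum to 8/15.
So P(the cheque in envelope 3 | the presenter opened envelope 2) = (1/3) / (8/15) = 5/8.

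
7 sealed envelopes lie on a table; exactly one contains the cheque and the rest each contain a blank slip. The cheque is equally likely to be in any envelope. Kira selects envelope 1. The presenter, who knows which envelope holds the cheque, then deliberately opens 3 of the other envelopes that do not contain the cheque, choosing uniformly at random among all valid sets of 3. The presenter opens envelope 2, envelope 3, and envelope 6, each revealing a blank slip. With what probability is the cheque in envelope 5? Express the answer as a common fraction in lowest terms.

Apply Bayes' rule, conditioning on where the cheque actually is.
If it is in envelope 1 (prior 1/7): the presenter has 20 equally likely choices, so probability 1/20; weight (1/7)·(1/20) = 1/140.
If it is in any of envelopes 2, 3, and 6 (prior 1/7 each): that envelope was opened and seen not to hold the prize — ruled out; weight (1/7)·0 = 0 each.
If it is in any of envelopes 4, 5, and 7 (prior 1/7 each): the presenter has 10 equally likely choices, so probability 1/10; weight (1/7)·(1/10) = 1/70 each.
The weights sum to 1/20.
So P(the cheque in envelope 5 | the presenter opened envelope 2, envelope 3, and envelope 6) = (1/70) / (1/20) = 2/7.

2/7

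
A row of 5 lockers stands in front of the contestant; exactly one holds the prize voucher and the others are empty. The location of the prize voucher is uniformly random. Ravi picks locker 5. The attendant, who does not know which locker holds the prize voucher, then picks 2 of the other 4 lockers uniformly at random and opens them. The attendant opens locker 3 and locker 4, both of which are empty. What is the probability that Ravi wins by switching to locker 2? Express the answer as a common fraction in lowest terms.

1/3

Condition on the true location of the prize voucher.
If it is in any of lockers 1, 2, and 5 (prior 1/5 each): the attendant picks exactly this set with probability 1/6 regardless, and none is the prize; weight (1/5)·(1/6) = 1/30 each.
If it is in either of lockers 3 and 4 (prior 1/5 each): that locker was opened and seen not to hold the prize — ruled out; weight (1/5)·0 = 0 each.
The weights sum to 1/10.
So P(the prize voucher in locker 2 | the attendant opened locker 3 and locker 4) = (1/30) / (1/10) = 1/3.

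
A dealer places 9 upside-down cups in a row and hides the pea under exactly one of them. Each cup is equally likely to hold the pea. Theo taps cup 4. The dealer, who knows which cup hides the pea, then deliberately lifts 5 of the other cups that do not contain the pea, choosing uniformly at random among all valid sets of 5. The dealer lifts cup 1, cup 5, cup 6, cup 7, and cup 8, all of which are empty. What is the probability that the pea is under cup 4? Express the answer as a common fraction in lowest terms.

1/9

Apply Bayes' rule, conditioning on where the pea actually is.
If it is under any of cups 1, 5, 6, 7, and 8 (prior 1/9 each): that cup was opened and seen not to hold the prize — ruled out; weight (1/9)·0 = 0 each.
If it is under any of cups 2, 3, and 9 (prior 1/9 each): the dealer has 21 equally likely choices, so probability 1/21; weight (1/9)·(1/21) = 1/189 each.
If it is under cup 4 (prior 1/9): the dealer has 56 equally likely choices, so probability 1/56; weight (1/9)·(1/56) = 1/504.
The weights sum to 1/56.
So P(the pea under cup 4 | the dealer opened cup 1, cup 5, cup 6, cup 7, and cup 8) = (1/504) / (1/56) = 1/9.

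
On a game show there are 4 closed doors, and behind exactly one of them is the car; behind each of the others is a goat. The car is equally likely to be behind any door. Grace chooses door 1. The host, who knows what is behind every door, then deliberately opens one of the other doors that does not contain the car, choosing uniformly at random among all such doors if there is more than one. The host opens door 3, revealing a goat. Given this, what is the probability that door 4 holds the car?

3/8

Consider each possible location of the car in turn.
If it is behind door 1 (prior 1/4): the host has 3 equally likely choices, so probability 1/3; weight (1/4)·(1/3) = 1/12.
If it is behind either of doors 2 and 4 (prior 1/4 each): the host has 2 equally likely choices, so probability 1/2; weight (1/4)·(1/2) = 1/8 each.
If it is behind door 3 (prior 1/4): the host opened door 3, so this case is ruled out; weight (1/4)·0 = 0.
The weights sum to 1/3.
So P(the car behind door 4 | the host opened door 3) = (1/8) / (1/3) = 3/8.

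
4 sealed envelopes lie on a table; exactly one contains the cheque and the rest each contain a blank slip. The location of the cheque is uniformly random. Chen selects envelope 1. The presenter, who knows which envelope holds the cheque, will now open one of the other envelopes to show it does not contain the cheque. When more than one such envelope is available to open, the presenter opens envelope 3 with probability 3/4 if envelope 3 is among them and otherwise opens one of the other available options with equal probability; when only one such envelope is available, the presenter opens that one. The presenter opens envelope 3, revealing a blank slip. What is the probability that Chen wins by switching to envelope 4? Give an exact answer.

Consider each possible location of the cheque in turn.
If it is in any of envelopes 1, 2, and 4 (prior 1/4 each): envelope 3 is available, opened with probability 3/4; weight (1/4)·(3/4) = 3/16 each.
If it is in envelope 3 (prior 1/4): the presenter opened envelope 3, so this case is ruled out; weight (1/4)·0 = 0.
The weights sum to 9/16.
So P(the cheque in envelope 4 | the presenter opened envelope 3) = (3/16) / (9/16) = 1/3.

1/3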